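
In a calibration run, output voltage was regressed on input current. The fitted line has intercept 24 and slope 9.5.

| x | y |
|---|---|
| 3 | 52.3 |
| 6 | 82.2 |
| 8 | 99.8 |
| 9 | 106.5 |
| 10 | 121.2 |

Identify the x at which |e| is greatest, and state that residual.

x=3: ŷ = 24 + 9.5·3 = 52.5; e = 52.3 − 52.5 = -0.2
x=6: ŷ = 24 + 9.5·6 = 81; e = 82.2 − 81 = 1.2
x=8: ŷ = 24 + 9.5·8 = 100; e = 99.8 − 100 = -0.2
x=9: ŷ = 24 + 9.5·9 = 109.5; e = 106.5 − 109.5 = -3
x=10: ŷ = 24 + 9.5·10 = 119; e = 121.2 − 119 = 2.2
Largest |e| is 3 at x = 9, residual -3.

x = 9, e = -3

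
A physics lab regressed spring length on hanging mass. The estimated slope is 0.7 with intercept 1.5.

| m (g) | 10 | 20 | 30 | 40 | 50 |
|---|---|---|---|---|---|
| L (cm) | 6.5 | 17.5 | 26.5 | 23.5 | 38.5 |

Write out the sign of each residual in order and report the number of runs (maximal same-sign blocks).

4 runs

m=10: ŷ = 1.5 + 0.7·10 = 8.5; r = 6.5 − 8.5 = -2
m=20: ŷ = 1.5 + 0.7·20 = 15.5; r = 17.5 − 15.5 = 2
m=30: ŷ = 1.5 + 0.7·30 = 22.5; r = 26.5 − 22.5 = 4
m=40: ŷ = 1.5 + 0.7·40 = 29.5; r = 23.5 − 29.5 = -6
m=50: ŷ = 1.5 + 0.7·50 = 36.5; r = 38.5 − 36.5 = 2
Signs: − + + − +
Runs: −×1, +×2, −×1, +×1 → 4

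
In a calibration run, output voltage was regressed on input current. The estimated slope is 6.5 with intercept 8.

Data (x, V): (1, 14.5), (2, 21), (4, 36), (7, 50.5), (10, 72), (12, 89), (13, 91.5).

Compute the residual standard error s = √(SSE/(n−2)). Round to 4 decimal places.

s = 2.1909

x=1: ŷ = 8 + 6.5·1 = 14.5; e = 14.5 − 14.5 = 0
x=2: ŷ = 8 + 6.5·2 = 21; e = 21 − 21 = 0
x=4: ŷ = 8 + 6.5·4 = 34; e = 36 − 34 = 2
x=7: ŷ = 8 + 6.5·7 = 53.5; e = 50.5 − 53.5 = -3
x=10: ŷ = 8 + 6.5·10 = 73; e = 72 − 73 = -1
x=12: ŷ = 8 + 6.5·12 = 86; e = 89 − 86 = 3
x=13: ŷ = 8 + 6.5·13 = 92.5; e = 91.5 − 92.5 = -1
SSE = 0 + 0 + 4 + 9 + 1 + 9 + 1 = 24
s = √(24/5) = √4.8 ≈ 2.1909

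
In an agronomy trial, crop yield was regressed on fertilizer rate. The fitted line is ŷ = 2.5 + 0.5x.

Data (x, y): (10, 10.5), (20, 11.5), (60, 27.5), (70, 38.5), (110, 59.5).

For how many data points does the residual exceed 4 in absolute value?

1

x=10: ŷ = 2.5 + 0.5·10 = 7.5; e = 10.5 − 7.5 = 3
x=20: ŷ = 2.5 + 0.5·20 = 12.5; e = 11.5 − 12.5 = -1
x=60: ŷ = 2.5 + 0.5·60 = 32.5; e = 27.5 − 32.5 = -5
x=70: ŷ = 2.5 + 0.5·70 = 37.5; e = 38.5 − 37.5 = 1
x=110: ŷ = 2.5 + 0.5·110 = 57.5; e = 59.5 − 57.5 = 2
|e| > 4: x=60 (|e|=5) → 1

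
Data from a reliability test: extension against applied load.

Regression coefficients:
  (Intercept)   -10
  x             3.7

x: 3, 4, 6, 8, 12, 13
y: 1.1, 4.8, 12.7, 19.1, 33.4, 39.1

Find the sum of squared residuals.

x=3: ŷ = -10 + 3.7·3 = 1.1; e = 1.1 − 1.1 = 0
x=4: ŷ = -10 + 3.7·4 = 4.8; e = 4.8 − 4.8 = 0
x=6: ŷ = -10 + 3.7·6 = 12.2; e = 12.7 − 12.2 = 0.5
x=8: ŷ = -10 + 3.7·8 = 19.6; e = 19.1 − 19.6 = -0.5
x=12: ŷ = -10 + 3.7·12 = 34.4; e = 33.4 − 34.4 = -1
x=13: ŷ = -10 + 3.7·13 = 38.1; e = 39.1 − 38.1 = 1
SSE = 0 + 0 + 0.25 + 0.25 + 1 + 1 = 2.5

SSE = 2.5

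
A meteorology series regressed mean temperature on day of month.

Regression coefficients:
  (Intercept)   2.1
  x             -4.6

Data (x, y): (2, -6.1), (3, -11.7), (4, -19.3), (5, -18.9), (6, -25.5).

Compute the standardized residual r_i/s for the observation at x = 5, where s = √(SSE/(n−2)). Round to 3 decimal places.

0.926

x=2: ŷ = 2.1 − 4.6·2 = -7.1; r = -6.1 − (-7.1) = 1
x=3: ŷ = 2.1 − 4.6·3 = -11.7; r = -11.7 − (-11.7) = 0
x=4: ŷ = 2.1 − 4.6·4 = -16.3; r = -19.3 − (-16.3) = -3
x=5: ŷ = 2.1 − 4.6·5 = -20.9; r = -18.9 − (-20.9) = 2
x=6: ŷ = 2.1 − 4.6·6 = -25.5; r = -25.5 − (-25.5) = 0
SSE = 1 + 0 + 9 + 4 + 0 = 14
s = √(14/3) = 2.16025
r/s = 2 / 2.16025 = 0.926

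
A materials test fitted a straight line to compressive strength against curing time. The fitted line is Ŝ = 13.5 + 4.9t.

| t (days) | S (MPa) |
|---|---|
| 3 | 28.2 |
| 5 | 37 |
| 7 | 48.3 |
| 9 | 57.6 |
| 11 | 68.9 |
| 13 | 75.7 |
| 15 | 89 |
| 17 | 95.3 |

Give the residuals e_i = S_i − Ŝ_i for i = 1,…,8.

0, -1, 0.5, 0, 1.5, -1.5, 2, -1.5

t=3: Ŝ = 13.5 + 4.9·3 = 28.2; e = 28.2 − 28.2 = 0
t=5: Ŝ = 13.5 + 4.9·5 = 38; e = 37 − 38 = -1
t=7: Ŝ = 13.5 + 4.9·7 = 47.8; e = 48.3 − 47.8 = 0.5
t=9: Ŝ = 13.5 + 4.9·9 = 57.6; e = 57.6 − 57.6 = 0
t=11: Ŝ = 13.5 + 4.9·11 = 67.4; e = 68.9 − 67.4 = 1.5
t=13: Ŝ = 13.5 + 4.9·13 = 77.2; e = 75.7 − 77.2 = -1.5
t=15: Ŝ = 13.5 + 4.9·15 = 87; e = 89 − 87 = 2
t=17: Ŝ = 13.5 + 4.9·17 = 96.8; e = 95.3 − 96.8 = -1.5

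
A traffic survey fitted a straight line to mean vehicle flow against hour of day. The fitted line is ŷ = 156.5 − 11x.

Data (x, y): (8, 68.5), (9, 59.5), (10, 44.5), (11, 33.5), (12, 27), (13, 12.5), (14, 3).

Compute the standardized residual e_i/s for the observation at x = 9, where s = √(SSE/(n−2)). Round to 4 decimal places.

1.0127

x=8: ŷ = 156.5 − 11·8 = 68.5; e = 68.5 − 68.5 = 0
x=9: ŷ = 156.5 − 11·9 = 57.5; e = 59.5 − 57.5 = 2
x=10: ŷ = 156.5 − 11·10 = 46.5; e = 44.5 − 46.5 = -2
x=11: ŷ = 156.5 − 11·11 = 35.5; e = 33.5 − 35.5 = -2
x=12: ŷ = 156.5 − 11·12 = 24.5; e = 27 − 24.5 = 2.5
x=13: ŷ = 156.5 − 11·13 = 13.5; e = 12.5 − 13.5 = -1
x=14: ŷ = 156.5 − 11·14 = 2.5; e = 3 − 2.5 = 0.5
SSE = 0 + 4 + 4 + 4 + 6.25 + 1 + 0.25 = 19.5
s = √(19.5/5) = 1.97484
e/s = 2 / 1.97484 = 1.0127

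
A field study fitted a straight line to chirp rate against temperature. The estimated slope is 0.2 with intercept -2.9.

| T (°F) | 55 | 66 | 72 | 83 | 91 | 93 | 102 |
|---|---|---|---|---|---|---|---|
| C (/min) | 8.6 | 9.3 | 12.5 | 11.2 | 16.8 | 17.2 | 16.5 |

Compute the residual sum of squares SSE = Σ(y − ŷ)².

T=55: Ĉ = -2.9 + 0.2·55 = 8.1; r = 8.6 − 8.1 = 0.5
T=66: Ĉ = -2.9 + 0.2·66 = 10.3; r = 9.3 − 10.3 = -1
T=72: Ĉ = -2.9 + 0.2·72 = 11.5; r = 12.5 − 11.5 = 1
T=83: Ĉ = -2.9 + 0.2·83 = 13.7; r = 11.2 − 13.7 = -2.5
T=91: Ĉ = -2.9 + 0.2·91 = 15.3; r = 16.8 − 15.3 = 1.5
T=93: Ĉ = -2.9 + 0.2·93 = 15.7; r = 17.2 − 15.7 = 1.5
T=102: Ĉ = -2.9 + 0.2·102 = 17.5; r = 16.5 − 17.5 = -1
SSE = 0.25 + 1 + 1 + 6.25 + 2.25 + 2.25 + 1 = 14

SSE = 14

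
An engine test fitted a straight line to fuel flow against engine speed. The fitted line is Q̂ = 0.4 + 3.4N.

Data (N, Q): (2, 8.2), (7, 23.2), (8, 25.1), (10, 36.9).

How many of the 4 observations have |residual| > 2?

N=2: Q̂ = 0.4 + 3.4·2 = 7.2; e = 8.2 − 7.2 = 1
N=7: Q̂ = 0.4 + 3.4·7 = 24.2; e = 23.2 − 24.2 = -1
N=8: Q̂ = 0.4 + 3.4·8 = 27.6; e = 25.1 − 27.6 = -2.5
N=10: Q̂ = 0.4 + 3.4·10 = 34.4; e = 36.9 − 34.4 = 2.5
|e| > 2: N=8 (|e|=2.5), N=10 (|e|=2.5) → 2

2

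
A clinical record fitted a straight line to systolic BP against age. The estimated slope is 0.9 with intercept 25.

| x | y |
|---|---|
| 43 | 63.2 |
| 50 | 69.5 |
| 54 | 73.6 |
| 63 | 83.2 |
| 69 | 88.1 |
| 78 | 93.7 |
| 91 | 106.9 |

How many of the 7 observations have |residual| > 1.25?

2

x=43: ŷ = 25 + 0.9·43 = 63.7; e = 63.2 − 63.7 = -0.5
x=50: ŷ = 25 + 0.9·50 = 70; e = 69.5 − 70 = -0.5
x=54: ŷ = 25 + 0.9·54 = 73.6; e = 73.6 − 73.6 = 0
x=63: ŷ = 25 + 0.9·63 = 81.7; e = 83.2 − 81.7 = 1.5
x=69: ŷ = 25 + 0.9·69 = 87.1; e = 88.1 − 87.1 = 1
x=78: ŷ = 25 + 0.9·78 = 95.2; e = 93.7 − 95.2 = -1.5
x=91: ŷ = 25 + 0.9·91 = 106.9; e = 106.9 − 106.9 = 0
|e| > 1.25: x=63 (|e|=1.5), x=78 (|e|=1.5) → 2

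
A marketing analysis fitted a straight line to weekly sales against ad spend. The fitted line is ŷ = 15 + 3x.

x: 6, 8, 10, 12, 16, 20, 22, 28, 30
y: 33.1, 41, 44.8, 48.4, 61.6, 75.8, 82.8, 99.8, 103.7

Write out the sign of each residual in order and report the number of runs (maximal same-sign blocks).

x=6: ŷ = 15 + 3·6 = 33; r = 33.1 − 33 = 0.1
x=8: ŷ = 15 + 3·8 = 39; r = 41 − 39 = 2
x=10: ŷ = 15 + 3·10 = 45; r = 44.8 − 45 = -0.2
x=12: ŷ = 15 + 3·12 = 51; r = 48.4 − 51 = -2.6
x=16: ŷ = 15 + 3·16 = 63; r = 61.6 − 63 = -1.4
x=20: ŷ = 15 + 3·20 = 75; r = 75.8 − 75 = 0.8
x=22: ŷ = 15 + 3·22 = 81; r = 82.8 − 81 = 1.8
x=28: ŷ = 15 + 3·28 = 99; r = 99.8 − 99 = 0.8
x=30: ŷ = 15 + 3·30 = 105; r = 103.7 − 105 = -1.3
Signs: + + − − − + + + −
Runs: +×2, −×3, +×3, −×1 → 4

4 runs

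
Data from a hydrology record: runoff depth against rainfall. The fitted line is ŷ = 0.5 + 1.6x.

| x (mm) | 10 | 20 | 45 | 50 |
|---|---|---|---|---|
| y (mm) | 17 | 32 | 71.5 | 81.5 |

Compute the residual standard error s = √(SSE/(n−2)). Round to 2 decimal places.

x=10: ŷ = 0.5 + 1.6·10 = 16.5; e = 17 − 16.5 = 0.5
x=20: ŷ = 0.5 + 1.6·20 = 32.5; e = 32 − 32.5 = -0.5
x=45: ŷ = 0.5 + 1.6·45 = 72.5; e = 71.5 − 72.5 = -1
x=50: ŷ = 0.5 + 1.6·50 = 80.5; e = 81.5 − 80.5 = 1
SSE = 0.25 + 0.25 + 1 + 1 = 2.5
s = √(2.5/2) = √1.25 ≈ 1.12

s = 1.12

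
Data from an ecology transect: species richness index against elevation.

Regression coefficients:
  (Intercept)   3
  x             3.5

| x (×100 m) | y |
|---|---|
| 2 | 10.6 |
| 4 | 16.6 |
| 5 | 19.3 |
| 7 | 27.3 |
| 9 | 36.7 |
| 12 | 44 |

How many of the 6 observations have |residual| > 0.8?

x=2: ŷ = 3 + 3.5·2 = 10; e = 10.6 − 10 = 0.6
x=4: ŷ = 3 + 3.5·4 = 17; e = 16.6 − 17 = -0.4
x=5: ŷ = 3 + 3.5·5 = 20.5; e = 19.3 − 20.5 = -1.2
x=7: ŷ = 3 + 3.5·7 = 27.5; e = 27.3 − 27.5 = -0.2
x=9: ŷ = 3 + 3.5·9 = 34.5; e = 36.7 − 34.5 = 2.2
x=12: ŷ = 3 + 3.5·12 = 45; e = 44 − 45 = -1
|e| > 0.8: x=5 (|e|=1.2), x=9 (|e|=2.2), x=12 (|e|=1) → 3

3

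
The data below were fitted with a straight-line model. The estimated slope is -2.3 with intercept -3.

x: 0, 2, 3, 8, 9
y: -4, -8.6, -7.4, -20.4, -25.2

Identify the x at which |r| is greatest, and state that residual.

x=0: ŷ = -3 − 2.3·0 = -3; r = -4 − (-3) = -1
x=2: ŷ = -3 − 2.3·2 = -7.6; r = -8.6 − (-7.6) = -1
x=3: ŷ = -3 − 2.3·3 = -9.9; r = -7.4 − (-9.9) = 2.5
x=8: ŷ = -3 − 2.3·8 = -21.4; r = -20.4 − (-21.4) = 1
x=9: ŷ = -3 − 2.3·9 = -23.7; r = -25.2 − (-23.7) = -1.5
Largest |r| is 2.5 at x = 3, residual 2.5.

x = 3, r = 2.5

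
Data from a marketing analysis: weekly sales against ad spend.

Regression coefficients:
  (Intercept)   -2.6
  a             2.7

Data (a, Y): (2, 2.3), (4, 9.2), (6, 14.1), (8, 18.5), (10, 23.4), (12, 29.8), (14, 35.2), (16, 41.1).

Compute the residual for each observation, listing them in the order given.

a=2: Ŷ = -2.6 + 2.7·2 = 2.8; e = 2.3 − 2.8 = -0.5
a=4: Ŷ = -2.6 + 2.7·4 = 8.2; e = 9.2 − 8.2 = 1
a=6: Ŷ = -2.6 + 2.7·6 = 13.6; e = 14.1 − 13.6 = 0.5
a=8: Ŷ = -2.6 + 2.7·8 = 19; e = 18.5 − 19 = -0.5
a=10: Ŷ = -2.6 + 2.7·10 = 24.4; e = 23.4 − 24.4 = -1
a=12: Ŷ = -2.6 + 2.7·12 = 29.8; e = 29.8 − 29.8 = 0
a=14: Ŷ = -2.6 + 2.7·14 = 35.2; e = 35.2 − 35.2 = 0
a=16: Ŷ = -2.6 + 2.7·16 = 40.6; e = 41.1 − 40.6 = 0.5

-0.5, 1, 0.5, -0.5, -1, 0, 0, 0.5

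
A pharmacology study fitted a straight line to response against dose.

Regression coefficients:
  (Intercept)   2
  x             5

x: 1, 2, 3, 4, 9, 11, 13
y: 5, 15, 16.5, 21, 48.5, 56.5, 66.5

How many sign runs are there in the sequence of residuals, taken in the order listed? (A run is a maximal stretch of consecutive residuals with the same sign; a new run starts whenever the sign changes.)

x=1: ŷ = 2 + 5·1 = 7; e = 5 − 7 = -2
x=2: ŷ = 2 + 5·2 = 12; e = 15 − 12 = 3
x=3: ŷ = 2 + 5·3 = 17; e = 16.5 − 17 = -0.5
x=4: ŷ = 2 + 5·4 = 22; e = 21 − 22 = -1
x=9: ŷ = 2 + 5·9 = 47; e = 48.5 − 47 = 1.5
x=11: ŷ = 2 + 5·11 = 57; e = 56.5 − 57 = -0.5
x=13: ŷ = 2 + 5·13 = 67; e = 66.5 − 67 = -0.5
Signs: − + − − + − −
Runs: −×1, +×1, −×2, +×1, −×2 → 5

5 runs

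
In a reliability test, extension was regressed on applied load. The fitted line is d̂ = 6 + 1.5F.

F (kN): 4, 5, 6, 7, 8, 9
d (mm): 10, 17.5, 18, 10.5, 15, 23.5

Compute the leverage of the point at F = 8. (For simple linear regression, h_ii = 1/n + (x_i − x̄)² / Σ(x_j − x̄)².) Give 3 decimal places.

h = 0.295

F̄ = (4 + 5 + 6 + 7 + 8 + 9)/6 = 6.5
Σ(F − F̄)² = 6.25 + 2.25 + 0.25 + 0.25 + 2.25 + 6.25 = 17.5
h = 1/6 + (1.5)²/17.5 = 0.166667 + 0.128571 = 0.295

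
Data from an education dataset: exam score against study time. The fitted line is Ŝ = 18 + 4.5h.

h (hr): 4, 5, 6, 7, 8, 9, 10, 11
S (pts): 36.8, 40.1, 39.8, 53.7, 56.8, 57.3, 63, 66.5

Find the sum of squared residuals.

SSE = 55.76

h=4: Ŝ = 18 + 4.5·4 = 36; e = 36.8 − 36 = 0.8
h=5: Ŝ = 18 + 4.5·5 = 40.5; e = 40.1 − 40.5 = -0.4
h=6: Ŝ = 18 + 4.5·6 = 45; e = 39.8 − 45 = -5.2
h=7: Ŝ = 18 + 4.5·7 = 49.5; e = 53.7 − 49.5 = 4.2
h=8: Ŝ = 18 + 4.5·8 = 54; e = 56.8 − 54 = 2.8
h=9: Ŝ = 18 + 4.5·9 = 58.5; e = 57.3 − 58.5 = -1.2
h=10: Ŝ = 18 + 4.5·10 = 63; e = 63 − 63 = 0
h=11: Ŝ = 18 + 4.5·11 = 67.5; e = 66.5 − 67.5 = -1
SSE = 0.64 + 0.16 + 27.04 + 17.64 + 7.84 + 1.44 + 0 + 1 = 55.76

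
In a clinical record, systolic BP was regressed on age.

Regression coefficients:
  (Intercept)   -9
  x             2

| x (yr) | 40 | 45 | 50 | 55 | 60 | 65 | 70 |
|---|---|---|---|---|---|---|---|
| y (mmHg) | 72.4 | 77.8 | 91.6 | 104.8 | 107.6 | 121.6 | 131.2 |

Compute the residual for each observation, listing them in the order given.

1.4, -3.2, 0.6, 3.8, -3.4, 0.6, 0.2

x=40: ŷ = -9 + 2·40 = 71; e = 72.4 − 71 = 1.4
x=45: ŷ = -9 + 2·45 = 81; e = 77.8 − 81 = -3.2
x=50: ŷ = -9 + 2·50 = 91; e = 91.6 − 91 = 0.6
x=55: ŷ = -9 + 2·55 = 101; e = 104.8 − 101 = 3.8
x=60: ŷ = -9 + 2·60 = 111; e = 107.6 − 111 = -3.4
x=65: ŷ = -9 + 2·65 = 121; e = 121.6 − 121 = 0.6
x=70: ŷ = -9 + 2·70 = 131; e = 131.2 − 131 = 0.2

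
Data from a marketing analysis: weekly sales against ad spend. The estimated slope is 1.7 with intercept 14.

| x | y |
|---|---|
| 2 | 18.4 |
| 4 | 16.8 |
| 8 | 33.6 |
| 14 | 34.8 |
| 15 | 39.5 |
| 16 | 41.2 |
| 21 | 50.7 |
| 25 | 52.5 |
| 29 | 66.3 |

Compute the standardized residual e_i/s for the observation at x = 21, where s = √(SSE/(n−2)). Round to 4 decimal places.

x=2: ŷ = 14 + 1.7·2 = 17.4; e = 18.4 − 17.4 = 1
x=4: ŷ = 14 + 1.7·4 = 20.8; e = 16.8 − 20.8 = -4
x=8: ŷ = 14 + 1.7·8 = 27.6; e = 33.6 − 27.6 = 6
x=14: ŷ = 14 + 1.7·14 = 37.8; e = 34.8 − 37.8 = -3
x=15: ŷ = 14 + 1.7·15 = 39.5; e = 39.5 − 39.5 = 0
x=16: ŷ = 14 + 1.7·16 = 41.2; e = 41.2 − 41.2 = 0
x=21: ŷ = 14 + 1.7·21 = 49.7; e = 50.7 − 49.7 = 1
x=25: ŷ = 14 + 1.7·25 = 56.5; e = 52.5 − 56.5 = -4
x=29: ŷ = 14 + 1.7·29 = 63.3; e = 66.3 − 63.3 = 3
SSE = 1 + 16 + 36 + 9 + 0 + 0 + 1 + 16 + 9 = 88
s = √(88/7) = 3.54562
e/s = 1 / 3.54562 = 0.2820

0.2820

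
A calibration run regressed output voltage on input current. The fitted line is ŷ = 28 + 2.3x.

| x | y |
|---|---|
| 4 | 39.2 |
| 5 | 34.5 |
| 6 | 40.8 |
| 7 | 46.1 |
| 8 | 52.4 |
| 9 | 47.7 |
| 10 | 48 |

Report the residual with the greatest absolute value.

x=4: ŷ = 28 + 2.3·4 = 37.2; r = 39.2 − 37.2 = 2
x=5: ŷ = 28 + 2.3·5 = 39.5; r = 34.5 − 39.5 = -5
x=6: ŷ = 28 + 2.3·6 = 41.8; r = 40.8 − 41.8 = -1
x=7: ŷ = 28 + 2.3·7 = 44.1; r = 46.1 − 44.1 = 2
x=8: ŷ = 28 + 2.3·8 = 46.4; r = 52.4 − 46.4 = 6
x=9: ŷ = 28 + 2.3·9 = 48.7; r = 47.7 − 48.7 = -1
x=10: ŷ = 28 + 2.3·10 = 51; r = 48 − 51 = -3
Largest |r| is 6 at x = 8, residual 6.

r = 6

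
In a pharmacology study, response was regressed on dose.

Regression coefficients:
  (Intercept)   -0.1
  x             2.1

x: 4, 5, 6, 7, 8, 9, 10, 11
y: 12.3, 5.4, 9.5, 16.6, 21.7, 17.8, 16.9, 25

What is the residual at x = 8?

r = 5

ŷ = -0.1 + 2.1·8 = 16.7
r = 21.7 − 16.7 = 5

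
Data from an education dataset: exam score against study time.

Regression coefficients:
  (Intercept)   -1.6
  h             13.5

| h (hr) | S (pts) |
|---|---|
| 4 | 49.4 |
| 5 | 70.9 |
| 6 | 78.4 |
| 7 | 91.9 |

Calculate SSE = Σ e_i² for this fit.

h=4: Ŝ = -1.6 + 13.5·4 = 52.4; e = 49.4 − 52.4 = -3
h=5: Ŝ = -1.6 + 13.5·5 = 65.9; e = 70.9 − 65.9 = 5
h=6: Ŝ = -1.6 + 13.5·6 = 79.4; e = 78.4 − 79.4 = -1
h=7: Ŝ = -1.6 + 13.5·7 = 92.9; e = 91.9 − 92.9 = -1
SSE = 9 + 25 + 1 + 1 = 36

SSE = 36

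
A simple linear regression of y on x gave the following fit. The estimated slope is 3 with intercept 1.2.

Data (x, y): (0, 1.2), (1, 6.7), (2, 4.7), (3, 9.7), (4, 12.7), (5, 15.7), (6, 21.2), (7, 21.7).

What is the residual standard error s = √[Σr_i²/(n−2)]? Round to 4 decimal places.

x=0: ŷ = 1.2 + 3·0 = 1.2; r = 1.2 − 1.2 = 0
x=1: ŷ = 1.2 + 3·1 = 4.2; r = 6.7 − 4.2 = 2.5
x=2: ŷ = 1.2 + 3·2 = 7.2; r = 4.7 − 7.2 = -2.5
x=3: ŷ = 1.2 + 3·3 = 10.2; r = 9.7 − 10.2 = -0.5
x=4: ŷ = 1.2 + 3·4 = 13.2; r = 12.7 − 13.2 = -0.5
x=5: ŷ = 1.2 + 3·5 = 16.2; r = 15.7 − 16.2 = -0.5
x=6: ŷ = 1.2 + 3·6 = 19.2; r = 21.2 − 19.2 = 2
x=7: ŷ = 1.2 + 3·7 = 22.2; r = 21.7 − 22.2 = -0.5
SSE = 0 + 6.25 + 6.25 + 0.25 + 0.25 + 0.25 + 4 + 0.25 = 17.5
s = √(17.5/6) = √2.91667 ≈ 1.7078

s = 1.7078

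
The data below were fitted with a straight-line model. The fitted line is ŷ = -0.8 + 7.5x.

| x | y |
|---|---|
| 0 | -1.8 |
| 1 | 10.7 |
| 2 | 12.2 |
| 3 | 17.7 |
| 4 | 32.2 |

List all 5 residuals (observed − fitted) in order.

-1, 4, -2, -4, 3

x=0: ŷ = -0.8 + 7.5·0 = -0.8; r = -1.8 − (-0.8) = -1
x=1: ŷ = -0.8 + 7.5·1 = 6.7; r = 10.7 − 6.7 = 4
x=2: ŷ = -0.8 + 7.5·2 = 14.2; r = 12.2 − 14.2 = -2
x=3: ŷ = -0.8 + 7.5·3 = 21.7; r = 17.7 − 21.7 = -4
x=4: ŷ = -0.8 + 7.5·4 = 29.2; r = 32.2 − 29.2 = 3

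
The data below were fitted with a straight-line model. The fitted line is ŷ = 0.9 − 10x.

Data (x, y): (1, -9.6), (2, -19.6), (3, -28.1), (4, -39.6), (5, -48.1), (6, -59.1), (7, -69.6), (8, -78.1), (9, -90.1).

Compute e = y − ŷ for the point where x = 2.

ŷ = 0.9 − 10·2 = -19.1
e = -19.6 − (-19.1) = -0.5

e = -0.5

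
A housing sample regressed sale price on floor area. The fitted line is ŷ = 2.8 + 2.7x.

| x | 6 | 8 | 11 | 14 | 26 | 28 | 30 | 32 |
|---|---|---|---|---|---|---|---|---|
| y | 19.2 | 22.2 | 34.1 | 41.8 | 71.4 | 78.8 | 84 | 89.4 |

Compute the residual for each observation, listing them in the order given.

x=6: ŷ = 2.8 + 2.7·6 = 19; e = 19.2 − 19 = 0.2
x=8: ŷ = 2.8 + 2.7·8 = 24.4; e = 22.2 − 24.4 = -2.2
x=11: ŷ = 2.8 + 2.7·11 = 32.5; e = 34.1 − 32.5 = 1.6
x=14: ŷ = 2.8 + 2.7·14 = 40.6; e = 41.8 − 40.6 = 1.2
x=26: ŷ = 2.8 + 2.7·26 = 73; e = 71.4 − 73 = -1.6
x=28: ŷ = 2.8 + 2.7·28 = 78.4; e = 78.8 − 78.4 = 0.4
x=30: ŷ = 2.8 + 2.7·30 = 83.8; e = 84 − 83.8 = 0.2
x=32: ŷ = 2.8 + 2.7·32 = 89.2; e = 89.4 − 89.2 = 0.2

0.2, -2.2, 1.6, 1.2, -1.6, 0.4, 0.2, 0.2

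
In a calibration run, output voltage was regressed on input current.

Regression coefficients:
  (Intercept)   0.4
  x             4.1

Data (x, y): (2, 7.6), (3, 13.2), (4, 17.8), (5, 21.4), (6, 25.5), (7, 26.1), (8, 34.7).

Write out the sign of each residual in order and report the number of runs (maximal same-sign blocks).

x=2: ŷ = 0.4 + 4.1·2 = 8.6; r = 7.6 − 8.6 = -1
x=3: ŷ = 0.4 + 4.1·3 = 12.7; r = 13.2 − 12.7 = 0.5
x=4: ŷ = 0.4 + 4.1·4 = 16.8; r = 17.8 − 16.8 = 1
x=5: ŷ = 0.4 + 4.1·5 = 20.9; r = 21.4 − 20.9 = 0.5
x=6: ŷ = 0.4 + 4.1·6 = 25; r = 25.5 − 25 = 0.5
x=7: ŷ = 0.4 + 4.1·7 = 29.1; r = 26.1 − 29.1 = -3
x=8: ŷ = 0.4 + 4.1·8 = 33.2; r = 34.7 − 33.2 = 1.5
Signs: − + + + + − +
Runs: −×1, +×4, −×1, +×1 → 4

4 runs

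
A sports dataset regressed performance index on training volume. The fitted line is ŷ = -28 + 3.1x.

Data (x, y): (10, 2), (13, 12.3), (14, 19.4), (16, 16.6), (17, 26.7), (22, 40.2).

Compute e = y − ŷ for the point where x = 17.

e = 2

ŷ = -28 + 3.1·17 = 24.7
e = 26.7 − 24.7 = 2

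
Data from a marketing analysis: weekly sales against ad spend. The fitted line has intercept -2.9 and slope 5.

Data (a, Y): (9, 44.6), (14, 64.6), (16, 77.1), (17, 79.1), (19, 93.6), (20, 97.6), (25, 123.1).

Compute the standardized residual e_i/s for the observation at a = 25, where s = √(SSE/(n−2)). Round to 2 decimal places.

a=9: Ŷ = -2.9 + 5·9 = 42.1; e = 44.6 − 42.1 = 2.5
a=14: Ŷ = -2.9 + 5·14 = 67.1; e = 64.6 − 67.1 = -2.5
a=16: Ŷ = -2.9 + 5·16 = 77.1; e = 77.1 − 77.1 = 0
a=17: Ŷ = -2.9 + 5·17 = 82.1; e = 79.1 − 82.1 = -3
a=19: Ŷ = -2.9 + 5·19 = 92.1; e = 93.6 − 92.1 = 1.5
a=20: Ŷ = -2.9 + 5·20 = 97.1; e = 97.6 − 97.1 = 0.5
a=25: Ŷ = -2.9 + 5·25 = 122.1; e = 123.1 − 122.1 = 1
SSE = 6.25 + 6.25 + 0 + 9 + 2.25 + 0.25 + 1 = 25
s = √(25/5) = 2.23607
e/s = 1 / 2.23607 = 0.45

0.45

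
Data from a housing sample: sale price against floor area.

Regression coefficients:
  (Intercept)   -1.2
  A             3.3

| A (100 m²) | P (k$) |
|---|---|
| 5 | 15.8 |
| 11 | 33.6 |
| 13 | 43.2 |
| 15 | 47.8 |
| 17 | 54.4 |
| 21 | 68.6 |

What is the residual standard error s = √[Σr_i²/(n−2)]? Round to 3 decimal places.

s = 1.173

A=5: P̂ = -1.2 + 3.3·5 = 15.3; r = 15.8 − 15.3 = 0.5
A=11: P̂ = -1.2 + 3.3·11 = 35.1; r = 33.6 − 35.1 = -1.5
A=13: P̂ = -1.2 + 3.3·13 = 41.7; r = 43.2 − 41.7 = 1.5
A=15: P̂ = -1.2 + 3.3·15 = 48.3; r = 47.8 − 48.3 = -0.5
A=17: P̂ = -1.2 + 3.3·17 = 54.9; r = 54.4 − 54.9 = -0.5
A=21: P̂ = -1.2 + 3.3·21 = 68.1; r = 68.6 − 68.1 = 0.5
SSE = 0.25 + 2.25 + 2.25 + 0.25 + 0.25 + 0.25 = 5.5
s = √(5.5/4) = √1.375 ≈ 1.173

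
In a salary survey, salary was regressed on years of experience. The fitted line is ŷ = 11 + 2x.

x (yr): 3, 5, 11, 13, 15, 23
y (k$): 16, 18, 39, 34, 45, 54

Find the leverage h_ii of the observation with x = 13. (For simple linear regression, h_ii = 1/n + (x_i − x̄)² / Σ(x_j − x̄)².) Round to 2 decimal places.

h = 0.17

x̄ = (3 + 5 + 11 + 13 + 15 + 23)/6 = 11.6667
Σ(x − x̄)² = 75.1111 + 44.4444 + 0.444444 + 1.77778 + 11.1111 + 128.444 = 261.333
h = 1/6 + (1.33333)²/261.333 = 0.166667 + 0.00680272 = 0.17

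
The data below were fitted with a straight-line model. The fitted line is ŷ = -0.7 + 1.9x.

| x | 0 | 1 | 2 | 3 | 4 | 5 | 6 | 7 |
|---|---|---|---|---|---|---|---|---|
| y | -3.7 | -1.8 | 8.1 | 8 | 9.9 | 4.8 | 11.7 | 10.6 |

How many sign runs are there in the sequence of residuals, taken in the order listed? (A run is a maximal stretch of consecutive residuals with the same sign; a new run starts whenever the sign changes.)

5 runs

x=0: ŷ = -0.7 + 1.9·0 = -0.7; r = -3.7 − (-0.7) = -3
x=1: ŷ = -0.7 + 1.9·1 = 1.2; r = -1.8 − 1.2 = -3
x=2: ŷ = -0.7 + 1.9·2 = 3.1; r = 8.1 − 3.1 = 5
x=3: ŷ = -0.7 + 1.9·3 = 5; r = 8 − 5 = 3
x=4: ŷ = -0.7 + 1.9·4 = 6.9; r = 9.9 − 6.9 = 3
x=5: ŷ = -0.7 + 1.9·5 = 8.8; r = 4.8 − 8.8 = -4
x=6: ŷ = -0.7 + 1.9·6 = 10.7; r = 11.7 − 10.7 = 1
x=7: ŷ = -0.7 + 1.9·7 = 12.6; r = 10.6 − 12.6 = -2
Signs: − − + + + − + −
Runs: −×2, +×3, −×1, +×1, −×1 → 5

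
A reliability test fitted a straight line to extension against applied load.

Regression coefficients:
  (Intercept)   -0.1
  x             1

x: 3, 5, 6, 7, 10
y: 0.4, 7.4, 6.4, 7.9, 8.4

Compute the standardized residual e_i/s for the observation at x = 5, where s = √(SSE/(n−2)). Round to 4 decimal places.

1.0825

x=3: ŷ = -0.1 + 3 = 2.9; e = 0.4 − 2.9 = -2.5
x=5: ŷ = -0.1 + 5 = 4.9; e = 7.4 − 4.9 = 2.5
x=6: ŷ = -0.1 + 6 = 5.9; e = 6.4 − 5.9 = 0.5
x=7: ŷ = -0.1 + 7 = 6.9; e = 7.9 − 6.9 = 1
x=10: ŷ = -0.1 + 10 = 9.9; e = 8.4 − 9.9 = -1.5
SSE = 6.25 + 6.25 + 0.25 + 1 + 2.25 = 16
s = √(16/3) = 2.3094
e/s = 2.5 / 2.3094 = 1.0825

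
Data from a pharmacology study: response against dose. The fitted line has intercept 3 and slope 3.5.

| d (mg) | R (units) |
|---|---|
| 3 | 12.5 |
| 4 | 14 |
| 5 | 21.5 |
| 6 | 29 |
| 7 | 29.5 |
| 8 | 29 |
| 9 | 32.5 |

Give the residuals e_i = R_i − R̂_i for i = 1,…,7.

-1, -3, 1, 5, 2, -2, -2

d=3: R̂ = 3 + 3.5·3 = 13.5; e = 12.5 − 13.5 = -1
d=4: R̂ = 3 + 3.5·4 = 17; e = 14 − 17 = -3
d=5: R̂ = 3 + 3.5·5 = 20.5; e = 21.5 − 20.5 = 1
d=6: R̂ = 3 + 3.5·6 = 24; e = 29 − 24 = 5
d=7: R̂ = 3 + 3.5·7 = 27.5; e = 29.5 − 27.5 = 2
d=8: R̂ = 3 + 3.5·8 = 31; e = 29 − 31 = -2
d=9: R̂ = 3 + 3.5·9 = 34.5; e = 32.5 − 34.5 = -2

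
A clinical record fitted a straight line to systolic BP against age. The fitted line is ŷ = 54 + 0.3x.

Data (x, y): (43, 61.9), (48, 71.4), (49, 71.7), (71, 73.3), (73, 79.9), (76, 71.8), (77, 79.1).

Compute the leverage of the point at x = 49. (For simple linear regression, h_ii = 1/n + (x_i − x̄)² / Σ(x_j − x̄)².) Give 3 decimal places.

x̄ = (43 + 48 + 49 + 71 + 73 + 76 + 77)/7 = 62.4286
Σ(x − x̄)² = 377.469 + 208.184 + 180.327 + 73.4694 + 111.755 + 184.184 + 212.327 = 1347.71
h = 1/7 + (-13.4286)²/1347.71 = 0.142857 + 0.133802 = 0.277

h = 0.277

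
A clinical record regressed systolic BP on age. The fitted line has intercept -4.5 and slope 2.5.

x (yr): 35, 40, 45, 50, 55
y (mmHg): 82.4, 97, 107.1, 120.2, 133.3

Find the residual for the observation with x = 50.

e = -0.3

ŷ = -4.5 + 2.5·50 = 120.5
e = 120.2 − 120.5 = -0.3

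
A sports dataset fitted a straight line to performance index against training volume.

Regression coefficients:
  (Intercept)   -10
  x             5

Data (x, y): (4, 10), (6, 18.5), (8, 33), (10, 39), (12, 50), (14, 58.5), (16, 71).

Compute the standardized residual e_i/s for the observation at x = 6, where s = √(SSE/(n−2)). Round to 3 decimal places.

-0.852

x=4: ŷ = -10 + 5·4 = 10; e = 10 − 10 = 0
x=6: ŷ = -10 + 5·6 = 20; e = 18.5 − 20 = -1.5
x=8: ŷ = -10 + 5·8 = 30; e = 33 − 30 = 3
x=10: ŷ = -10 + 5·10 = 40; e = 39 − 40 = -1
x=12: ŷ = -10 + 5·12 = 50; e = 50 − 50 = 0
x=14: ŷ = -10 + 5·14 = 60; e = 58.5 − 60 = -1.5
x=16: ŷ = -10 + 5·16 = 70; e = 71 − 70 = 1
SSE = 0 + 2.25 + 9 + 1 + 0 + 2.25 + 1 = 15.5
s = √(15.5/5) = 1.76068
e/s = -1.5 / 1.76068 = -0.852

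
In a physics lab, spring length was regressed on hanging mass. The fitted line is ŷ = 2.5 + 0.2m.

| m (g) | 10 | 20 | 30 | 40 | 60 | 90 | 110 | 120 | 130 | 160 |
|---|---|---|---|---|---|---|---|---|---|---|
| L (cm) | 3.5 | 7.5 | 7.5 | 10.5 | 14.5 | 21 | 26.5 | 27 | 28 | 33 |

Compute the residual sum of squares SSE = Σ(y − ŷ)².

m=10: ŷ = 2.5 + 0.2·10 = 4.5; e = 3.5 − 4.5 = -1
m=20: ŷ = 2.5 + 0.2·20 = 6.5; e = 7.5 − 6.5 = 1
m=30: ŷ = 2.5 + 0.2·30 = 8.5; e = 7.5 − 8.5 = -1
m=40: ŷ = 2.5 + 0.2·40 = 10.5; e = 10.5 − 10.5 = 0
m=60: ŷ = 2.5 + 0.2·60 = 14.5; e = 14.5 − 14.5 = 0
m=90: ŷ = 2.5 + 0.2·90 = 20.5; e = 21 − 20.5 = 0.5
m=110: ŷ = 2.5 + 0.2·110 = 24.5; e = 26.5 − 24.5 = 2
m=120: ŷ = 2.5 + 0.2·120 = 26.5; e = 27 − 26.5 = 0.5
m=130: ŷ = 2.5 + 0.2·130 = 28.5; e = 28 − 28.5 = -0.5
m=160: ŷ = 2.5 + 0.2·160 = 34.5; e = 33 − 34.5 = -1.5
SSE = 1 + 1 + 1 + 0 + 0 + 0.25 + 4 + 0.25 + 0.25 + 2.25 = 10

SSE = 10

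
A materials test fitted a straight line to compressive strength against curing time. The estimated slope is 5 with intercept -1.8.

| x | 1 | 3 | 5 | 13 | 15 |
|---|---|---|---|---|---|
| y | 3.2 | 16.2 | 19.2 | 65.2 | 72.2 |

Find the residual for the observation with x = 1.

e = 0

ŷ = -1.8 + 5·1 = 3.2
e = 3.2 − 3.2 = 0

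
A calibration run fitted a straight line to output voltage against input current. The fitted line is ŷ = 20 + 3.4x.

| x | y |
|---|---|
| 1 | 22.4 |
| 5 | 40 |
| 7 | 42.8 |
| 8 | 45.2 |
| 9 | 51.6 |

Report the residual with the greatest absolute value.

x=1: ŷ = 20 + 3.4·1 = 23.4; e = 22.4 − 23.4 = -1
x=5: ŷ = 20 + 3.4·5 = 37; e = 40 − 37 = 3
x=7: ŷ = 20 + 3.4·7 = 43.8; e = 42.8 − 43.8 = -1
x=8: ŷ = 20 + 3.4·8 = 47.2; e = 45.2 − 47.2 = -2
x=9: ŷ = 20 + 3.4·9 = 50.6; e = 51.6 − 50.6 = 1
Largest |e| is 3 at x = 5, residual 3.

e = 3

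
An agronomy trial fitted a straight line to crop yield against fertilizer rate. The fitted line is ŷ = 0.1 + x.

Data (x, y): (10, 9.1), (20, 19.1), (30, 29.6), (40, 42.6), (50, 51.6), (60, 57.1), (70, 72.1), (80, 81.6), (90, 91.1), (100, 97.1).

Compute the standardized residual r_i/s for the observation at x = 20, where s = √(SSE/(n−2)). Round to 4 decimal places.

-0.4714

x=10: ŷ = 0.1 + 10 = 10.1; r = 9.1 − 10.1 = -1
x=20: ŷ = 0.1 + 20 = 20.1; r = 19.1 − 20.1 = -1
x=30: ŷ = 0.1 + 30 = 30.1; r = 29.6 − 30.1 = -0.5
x=40: ŷ = 0.1 + 40 = 40.1; r = 42.6 − 40.1 = 2.5
x=50: ŷ = 0.1 + 50 = 50.1; r = 51.6 − 50.1 = 1.5
x=60: ŷ = 0.1 + 60 = 60.1; r = 57.1 − 60.1 = -3
x=70: ŷ = 0.1 + 70 = 70.1; r = 72.1 − 70.1 = 2
x=80: ŷ = 0.1 + 80 = 80.1; r = 81.6 − 80.1 = 1.5
x=90: ŷ = 0.1 + 90 = 90.1; r = 91.1 − 90.1 = 1
x=100: ŷ = 0.1 + 100 = 100.1; r = 97.1 − 100.1 = -3
SSE = 1 + 1 + 0.25 + 6.25 + 2.25 + 9 + 4 + 2.25 + 1 + 9 = 36
s = √(36/8) = 2.12132
r/s = -1 / 2.12132 = -0.4714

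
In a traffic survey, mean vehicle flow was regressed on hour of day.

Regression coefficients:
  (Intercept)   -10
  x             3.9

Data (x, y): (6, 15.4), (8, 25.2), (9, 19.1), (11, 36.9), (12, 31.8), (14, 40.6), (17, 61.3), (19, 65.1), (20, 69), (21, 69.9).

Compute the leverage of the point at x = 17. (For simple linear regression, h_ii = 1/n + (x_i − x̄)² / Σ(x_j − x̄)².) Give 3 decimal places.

h = 0.143

x̄ = (6 + 8 + 9 + 11 + 12 + 14 + 17 + 19 + 20 + 21)/10 = 13.7
Σ(x − x̄)² = 59.29 + 32.49 + 22.09 + 7.29 + 2.89 + 0.09 + 10.89 + 28.09 + 39.69 + 53.29 = 256.1
h = 1/10 + (3.3)²/256.1 = 0.1 + 0.0425225 = 0.143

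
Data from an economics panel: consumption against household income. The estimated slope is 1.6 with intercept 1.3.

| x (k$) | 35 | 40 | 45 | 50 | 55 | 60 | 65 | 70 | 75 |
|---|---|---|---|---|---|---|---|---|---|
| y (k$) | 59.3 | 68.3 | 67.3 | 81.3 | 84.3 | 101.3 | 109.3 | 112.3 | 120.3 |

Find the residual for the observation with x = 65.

ŷ = 1.3 + 1.6·65 = 105.3
e = 109.3 − 105.3 = 4

e = 4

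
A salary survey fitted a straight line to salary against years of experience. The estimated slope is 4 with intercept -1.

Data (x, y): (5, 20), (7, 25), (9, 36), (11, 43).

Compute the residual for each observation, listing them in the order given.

x=5: ŷ = -1 + 4·5 = 19; r = 20 − 19 = 1
x=7: ŷ = -1 + 4·7 = 27; r = 25 − 27 = -2
x=9: ŷ = -1 + 4·9 = 35; r = 36 − 35 = 1
x=11: ŷ = -1 + 4·11 = 43; r = 43 − 43 = 0

1, -2, 1, 0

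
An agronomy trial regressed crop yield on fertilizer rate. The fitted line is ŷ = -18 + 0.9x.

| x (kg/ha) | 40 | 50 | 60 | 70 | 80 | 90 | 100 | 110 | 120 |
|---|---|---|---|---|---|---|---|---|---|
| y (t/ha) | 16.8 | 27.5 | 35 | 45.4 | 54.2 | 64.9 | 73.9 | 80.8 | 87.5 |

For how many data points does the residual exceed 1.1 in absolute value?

4

x=40: ŷ = -18 + 0.9·40 = 18; e = 16.8 − 18 = -1.2
x=50: ŷ = -18 + 0.9·50 = 27; e = 27.5 − 27 = 0.5
x=60: ŷ = -18 + 0.9·60 = 36; e = 35 − 36 = -1
x=70: ŷ = -18 + 0.9·70 = 45; e = 45.4 − 45 = 0.4
x=80: ŷ = -18 + 0.9·80 = 54; e = 54.2 − 54 = 0.2
x=90: ŷ = -18 + 0.9·90 = 63; e = 64.9 − 63 = 1.9
x=100: ŷ = -18 + 0.9·100 = 72; e = 73.9 − 72 = 1.9
x=110: ŷ = -18 + 0.9·110 = 81; e = 80.8 − 81 = -0.2
x=120: ŷ = -18 + 0.9·120 = 90; e = 87.5 − 90 = -2.5
|e| > 1.1: x=40 (|e|=1.2), x=90 (|e|=1.9), x=100 (|e|=1.9), x=120 (|e|=2.5) → 4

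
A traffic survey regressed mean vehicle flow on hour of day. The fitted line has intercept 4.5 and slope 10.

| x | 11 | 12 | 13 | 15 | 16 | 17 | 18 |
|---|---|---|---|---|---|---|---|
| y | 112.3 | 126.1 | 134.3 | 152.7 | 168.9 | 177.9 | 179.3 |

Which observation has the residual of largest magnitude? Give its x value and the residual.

x=11: ŷ = 4.5 + 10·11 = 114.5; e = 112.3 − 114.5 = -2.2
x=12: ŷ = 4.5 + 10·12 = 124.5; e = 126.1 − 124.5 = 1.6
x=13: ŷ = 4.5 + 10·13 = 134.5; e = 134.3 − 134.5 = -0.2
x=15: ŷ = 4.5 + 10·15 = 154.5; e = 152.7 − 154.5 = -1.8
x=16: ŷ = 4.5 + 10·16 = 164.5; e = 168.9 − 164.5 = 4.4
x=17: ŷ = 4.5 + 10·17 = 174.5; e = 177.9 − 174.5 = 3.4
x=18: ŷ = 4.5 + 10·18 = 184.5; e = 179.3 − 184.5 = -5.2
Largest |e| is 5.2 at x = 18, residual -5.2.

x = 18, e = -5.2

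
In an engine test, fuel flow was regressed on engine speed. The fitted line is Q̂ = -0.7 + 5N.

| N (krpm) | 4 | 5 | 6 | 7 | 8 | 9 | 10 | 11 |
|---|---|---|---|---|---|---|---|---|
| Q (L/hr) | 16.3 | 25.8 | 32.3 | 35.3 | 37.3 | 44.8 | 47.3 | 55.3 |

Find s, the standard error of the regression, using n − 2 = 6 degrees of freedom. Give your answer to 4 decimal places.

s = 2.2546

N=4: Q̂ = -0.7 + 5·4 = 19.3; e = 16.3 − 19.3 = -3
N=5: Q̂ = -0.7 + 5·5 = 24.3; e = 25.8 − 24.3 = 1.5
N=6: Q̂ = -0.7 + 5·6 = 29.3; e = 32.3 − 29.3 = 3
N=7: Q̂ = -0.7 + 5·7 = 34.3; e = 35.3 − 34.3 = 1
N=8: Q̂ = -0.7 + 5·8 = 39.3; e = 37.3 − 39.3 = -2
N=9: Q̂ = -0.7 + 5·9 = 44.3; e = 44.8 − 44.3 = 0.5
N=10: Q̂ = -0.7 + 5·10 = 49.3; e = 47.3 − 49.3 = -2
N=11: Q̂ = -0.7 + 5·11 = 54.3; e = 55.3 − 54.3 = 1
SSE = 9 + 2.25 + 9 + 1 + 4 + 0.25 + 4 + 1 = 30.5
s = √(30.5/6) = √5.08333 ≈ 2.2546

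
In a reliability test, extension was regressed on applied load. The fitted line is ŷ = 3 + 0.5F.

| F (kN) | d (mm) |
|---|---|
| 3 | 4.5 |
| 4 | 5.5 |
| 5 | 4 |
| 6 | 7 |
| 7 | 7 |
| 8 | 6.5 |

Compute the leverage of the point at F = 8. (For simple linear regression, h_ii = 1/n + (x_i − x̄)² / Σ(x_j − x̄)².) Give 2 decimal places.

F̄ = (3 + 4 + 5 + 6 + 7 + 8)/6 = 5.5
Σ(F − F̄)² = 6.25 + 2.25 + 0.25 + 0.25 + 2.25 + 6.25 = 17.5
h = 1/6 + (2.5)²/17.5 = 0.166667 + 0.357143 = 0.52

h = 0.52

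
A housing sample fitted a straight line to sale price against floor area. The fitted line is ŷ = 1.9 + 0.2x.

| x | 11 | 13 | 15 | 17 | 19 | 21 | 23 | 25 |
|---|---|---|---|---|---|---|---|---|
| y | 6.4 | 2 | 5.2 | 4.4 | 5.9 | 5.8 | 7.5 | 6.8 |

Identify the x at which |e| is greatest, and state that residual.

x = 13, e = -2.5

x=11: ŷ = 1.9 + 0.2·11 = 4.1; e = 6.4 − 4.1 = 2.3
x=13: ŷ = 1.9 + 0.2·13 = 4.5; e = 2 − 4.5 = -2.5
x=15: ŷ = 1.9 + 0.2·15 = 4.9; e = 5.2 − 4.9 = 0.3
x=17: ŷ = 1.9 + 0.2·17 = 5.3; e = 4.4 − 5.3 = -0.9
x=19: ŷ = 1.9 + 0.2·19 = 5.7; e = 5.9 − 5.7 = 0.2
x=21: ŷ = 1.9 + 0.2·21 = 6.1; e = 5.8 − 6.1 = -0.3
x=23: ŷ = 1.9 + 0.2·23 = 6.5; e = 7.5 − 6.5 = 1
x=25: ŷ = 1.9 + 0.2·25 = 6.9; e = 6.8 − 6.9 = -0.1
Largest |e| is 2.5 at x = 13, residual -2.5.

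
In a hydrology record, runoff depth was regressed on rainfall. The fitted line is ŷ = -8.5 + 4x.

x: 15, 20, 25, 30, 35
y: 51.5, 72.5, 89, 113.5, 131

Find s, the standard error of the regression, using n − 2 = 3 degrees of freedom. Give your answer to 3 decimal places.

s = 1.958

x=15: ŷ = -8.5 + 4·15 = 51.5; r = 51.5 − 51.5 = 0
x=20: ŷ = -8.5 + 4·20 = 71.5; r = 72.5 − 71.5 = 1
x=25: ŷ = -8.5 + 4·25 = 91.5; r = 89 − 91.5 = -2.5
x=30: ŷ = -8.5 + 4·30 = 111.5; r = 113.5 − 111.5 = 2
x=35: ŷ = -8.5 + 4·35 = 131.5; r = 131 − 131.5 = -0.5
SSE = 0 + 1 + 6.25 + 4 + 0.25 = 11.5
s = √(11.5/3) = √3.83333 ≈ 1.958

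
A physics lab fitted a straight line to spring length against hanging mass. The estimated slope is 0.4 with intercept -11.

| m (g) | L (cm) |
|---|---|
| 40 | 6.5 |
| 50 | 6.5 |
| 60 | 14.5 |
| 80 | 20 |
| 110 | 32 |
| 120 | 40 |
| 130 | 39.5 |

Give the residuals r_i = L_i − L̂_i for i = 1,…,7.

m=40: L̂ = -11 + 0.4·40 = 5; r = 6.5 − 5 = 1.5
m=50: L̂ = -11 + 0.4·50 = 9; r = 6.5 − 9 = -2.5
m=60: L̂ = -11 + 0.4·60 = 13; r = 14.5 − 13 = 1.5
m=80: L̂ = -11 + 0.4·80 = 21; r = 20 − 21 = -1
m=110: L̂ = -11 + 0.4·110 = 33; r = 32 − 33 = -1
m=120: L̂ = -11 + 0.4·120 = 37; r = 40 − 37 = 3
m=130: L̂ = -11 + 0.4·130 = 41; r = 39.5 − 41 = -1.5

1.5, -2.5, 1.5, -1, -1, 3, -1.5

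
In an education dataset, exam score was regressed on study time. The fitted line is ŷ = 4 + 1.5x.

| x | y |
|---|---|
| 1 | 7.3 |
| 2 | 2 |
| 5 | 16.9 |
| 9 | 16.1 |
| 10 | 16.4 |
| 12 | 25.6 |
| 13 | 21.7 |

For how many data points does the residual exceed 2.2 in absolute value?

x=1: ŷ = 4 + 1.5·1 = 5.5; e = 7.3 − 5.5 = 1.8
x=2: ŷ = 4 + 1.5·2 = 7; e = 2 − 7 = -5
x=5: ŷ = 4 + 1.5·5 = 11.5; e = 16.9 − 11.5 = 5.4
x=9: ŷ = 4 + 1.5·9 = 17.5; e = 16.1 − 17.5 = -1.4
x=10: ŷ = 4 + 1.5·10 = 19; e = 16.4 − 19 = -2.6
x=12: ŷ = 4 + 1.5·12 = 22; e = 25.6 − 22 = 3.6
x=13: ŷ = 4 + 1.5·13 = 23.5; e = 21.7 − 23.5 = -1.8
|e| > 2.2: x=2 (|e|=5), x=5 (|e|=5.4), x=10 (|e|=2.6), x=12 (|e|=3.6) → 4

4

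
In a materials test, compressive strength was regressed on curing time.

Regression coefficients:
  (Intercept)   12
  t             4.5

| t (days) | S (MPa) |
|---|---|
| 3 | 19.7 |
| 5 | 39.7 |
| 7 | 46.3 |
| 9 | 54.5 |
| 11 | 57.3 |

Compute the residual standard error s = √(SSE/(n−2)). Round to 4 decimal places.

t=3: ŷ = 12 + 4.5·3 = 25.5; e = 19.7 − 25.5 = -5.8
t=5: ŷ = 12 + 4.5·5 = 34.5; e = 39.7 − 34.5 = 5.2
t=7: ŷ = 12 + 4.5·7 = 43.5; e = 46.3 − 43.5 = 2.8
t=9: ŷ = 12 + 4.5·9 = 52.5; e = 54.5 − 52.5 = 2
t=11: ŷ = 12 + 4.5·11 = 61.5; e = 57.3 − 61.5 = -4.2
SSE = 33.64 + 27.04 + 7.84 + 4 + 17.64 = 90.16
s = √(90.16/3) = √30.0533 ≈ 5.4821

s = 5.4821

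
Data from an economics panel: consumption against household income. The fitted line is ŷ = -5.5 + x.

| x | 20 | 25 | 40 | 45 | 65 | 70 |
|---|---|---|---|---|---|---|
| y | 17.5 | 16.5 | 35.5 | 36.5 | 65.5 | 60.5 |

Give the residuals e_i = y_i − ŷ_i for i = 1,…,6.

x=20: ŷ = -5.5 + 20 = 14.5; e = 17.5 − 14.5 = 3
x=25: ŷ = -5.5 + 25 = 19.5; e = 16.5 − 19.5 = -3
x=40: ŷ = -5.5 + 40 = 34.5; e = 35.5 − 34.5 = 1
x=45: ŷ = -5.5 + 45 = 39.5; e = 36.5 − 39.5 = -3
x=65: ŷ = -5.5 + 65 = 59.5; e = 65.5 − 59.5 = 6
x=70: ŷ = -5.5 + 70 = 64.5; e = 60.5 − 64.5 = -4

3, -3, 1, -3, 6, -4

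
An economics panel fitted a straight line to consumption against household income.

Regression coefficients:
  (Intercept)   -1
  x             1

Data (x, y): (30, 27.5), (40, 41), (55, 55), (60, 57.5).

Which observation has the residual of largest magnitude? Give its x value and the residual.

x = 40, e = 2

x=30: ŷ = -1 + 30 = 29; e = 27.5 − 29 = -1.5
x=40: ŷ = -1 + 40 = 39; e = 41 − 39 = 2
x=55: ŷ = -1 + 55 = 54; e = 55 − 54 = 1
x=60: ŷ = -1 + 60 = 59; e = 57.5 − 59 = -1.5
Largest |e| is 2 at x = 40, residual 2.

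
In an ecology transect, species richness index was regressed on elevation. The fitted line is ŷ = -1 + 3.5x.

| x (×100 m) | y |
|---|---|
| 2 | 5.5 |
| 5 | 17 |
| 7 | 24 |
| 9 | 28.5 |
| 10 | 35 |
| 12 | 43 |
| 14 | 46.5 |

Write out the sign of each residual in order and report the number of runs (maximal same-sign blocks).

5 runs

x=2: ŷ = -1 + 3.5·2 = 6; e = 5.5 − 6 = -0.5
x=5: ŷ = -1 + 3.5·5 = 16.5; e = 17 − 16.5 = 0.5
x=7: ŷ = -1 + 3.5·7 = 23.5; e = 24 − 23.5 = 0.5
x=9: ŷ = -1 + 3.5·9 = 30.5; e = 28.5 − 30.5 = -2
x=10: ŷ = -1 + 3.5·10 = 34; e = 35 − 34 = 1
x=12: ŷ = -1 + 3.5·12 = 41; e = 43 − 41 = 2
x=14: ŷ = -1 + 3.5·14 = 48; e = 46.5 − 48 = -1.5
Signs: − + + − + + −
Runs: −×1, +×2, −×1, +×2, −×1 → 5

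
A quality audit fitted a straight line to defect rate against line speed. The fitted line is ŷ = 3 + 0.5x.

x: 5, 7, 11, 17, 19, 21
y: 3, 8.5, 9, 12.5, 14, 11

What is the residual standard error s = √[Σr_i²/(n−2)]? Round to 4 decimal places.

x=5: ŷ = 3 + 0.5·5 = 5.5; r = 3 − 5.5 = -2.5
x=7: ŷ = 3 + 0.5·7 = 6.5; r = 8.5 − 6.5 = 2
x=11: ŷ = 3 + 0.5·11 = 8.5; r = 9 − 8.5 = 0.5
x=17: ŷ = 3 + 0.5·17 = 11.5; r = 12.5 − 11.5 = 1
x=19: ŷ = 3 + 0.5·19 = 12.5; r = 14 − 12.5 = 1.5
x=21: ŷ = 3 + 0.5·21 = 13.5; r = 11 − 13.5 = -2.5
SSE = 6.25 + 4 + 0.25 + 1 + 2.25 + 6.25 = 20
s = √(20/4) = √5 ≈ 2.2361

s = 2.2361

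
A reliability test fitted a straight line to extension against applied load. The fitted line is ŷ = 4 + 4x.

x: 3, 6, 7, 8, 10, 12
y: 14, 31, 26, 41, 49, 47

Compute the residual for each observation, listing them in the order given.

x=3: ŷ = 4 + 4·3 = 16; e = 14 − 16 = -2
x=6: ŷ = 4 + 4·6 = 28; e = 31 − 28 = 3
x=7: ŷ = 4 + 4·7 = 32; e = 26 − 32 = -6
x=8: ŷ = 4 + 4·8 = 36; e = 41 − 36 = 5
x=10: ŷ = 4 + 4·10 = 44; e = 49 − 44 = 5
x=12: ŷ = 4 + 4·12 = 52; e = 47 − 52 = -5

-2, 3, -6, 5, 5, -5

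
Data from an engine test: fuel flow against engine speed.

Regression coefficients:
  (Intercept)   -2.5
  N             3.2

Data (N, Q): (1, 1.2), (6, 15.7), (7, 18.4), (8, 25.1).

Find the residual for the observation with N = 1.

ŷ = -2.5 + 3.2·1 = 0.7
e = 1.2 − 0.7 = 0.5

e = 0.5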